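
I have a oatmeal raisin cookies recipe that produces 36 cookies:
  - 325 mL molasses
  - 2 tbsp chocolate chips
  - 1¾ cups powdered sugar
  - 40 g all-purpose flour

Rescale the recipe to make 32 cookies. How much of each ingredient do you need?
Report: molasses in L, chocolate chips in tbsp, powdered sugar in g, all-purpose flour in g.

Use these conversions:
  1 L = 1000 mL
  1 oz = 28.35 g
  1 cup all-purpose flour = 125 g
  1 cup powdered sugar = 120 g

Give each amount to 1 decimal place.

Scaling factor: 32/36 = 8/9.
molasses: 325 mL × 8/9 ÷ 1000 mL/L ≈ 0.3 L
chocolate chips: 2 tbsp × 8/9 ≈ 1.8 tbsp
powdered sugar: 1.75 cup × 8/9 × 120 g/cup ≈ 186.7 g
all-purpose flour: 40 g × 8/9 ≈ 35.6 g

molasses: 0.3 L; chocolate chips: 1.8 tbsp; powdered sugar: 186.7 g; all-purpose flour: 35.6 g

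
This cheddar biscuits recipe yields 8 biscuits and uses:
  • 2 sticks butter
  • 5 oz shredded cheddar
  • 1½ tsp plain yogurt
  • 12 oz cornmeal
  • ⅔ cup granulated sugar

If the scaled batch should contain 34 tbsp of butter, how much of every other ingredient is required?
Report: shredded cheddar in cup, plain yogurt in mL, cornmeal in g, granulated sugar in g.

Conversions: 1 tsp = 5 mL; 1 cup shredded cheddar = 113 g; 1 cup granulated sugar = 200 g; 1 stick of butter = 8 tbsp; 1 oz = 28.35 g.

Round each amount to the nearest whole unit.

shredded cheddar: 3 cup; plain yogurt: 16 mL; cornmeal: 723 g; granulated sugar: 283 g

The original recipe has 16 tbsp of butter, so the scaling factor is 34 ÷ 16 = 17/8 = 2.125.
shredded cheddar: 5 oz × 17/8 × 28.35 g/oz ÷ 113 g/cup ≈ 3 cup
plain yogurt: 1.5 tsp × 17/8 × 5 mL/tsp ≈ 16 mL
cornmeal: 12 oz × 17/8 × 28.35 g/oz ≈ 723 g
granulated sugar: 2/3 cup × 17/8 × 200 g/cup ≈ 283 g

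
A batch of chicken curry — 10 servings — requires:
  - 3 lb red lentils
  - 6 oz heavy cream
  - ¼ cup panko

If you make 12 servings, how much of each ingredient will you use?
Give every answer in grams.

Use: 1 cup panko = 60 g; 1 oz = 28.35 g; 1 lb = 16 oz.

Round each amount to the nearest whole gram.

Scaling factor: 12/10 = 6/5 = 1.2.
red lentils: 3 lb × 6/5 × 16 oz/lb × 28.35 g/oz ≈ 1633 g
heavy cream: 6 oz × 6/5 × 28.35 g/oz ≈ 204 g
panko: 0.25 cup × 6/5 × 60 g/cup = 18 g

red lentils: 1633 g; heavy cream: 204 g; panko: 18 g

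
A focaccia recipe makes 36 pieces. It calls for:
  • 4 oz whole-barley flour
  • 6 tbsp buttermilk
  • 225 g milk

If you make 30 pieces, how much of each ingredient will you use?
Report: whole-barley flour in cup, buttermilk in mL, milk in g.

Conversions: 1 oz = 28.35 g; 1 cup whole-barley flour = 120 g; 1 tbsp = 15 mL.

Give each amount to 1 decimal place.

Scaling factor: 30/36 = 5/6.
whole-barley flour: 4 oz × 5/6 × 28.35 g/oz ÷ 120 g/cup ≈ 0.8 cup
buttermilk: 6 tbsp × 5/6 × 15 mL/tbsp = 75.0 mL
milk: 225 g × 5/6 = 187.5 g

whole-barley flour: 0.8 cup; buttermilk: 75.0 mL; milk: 187.5 g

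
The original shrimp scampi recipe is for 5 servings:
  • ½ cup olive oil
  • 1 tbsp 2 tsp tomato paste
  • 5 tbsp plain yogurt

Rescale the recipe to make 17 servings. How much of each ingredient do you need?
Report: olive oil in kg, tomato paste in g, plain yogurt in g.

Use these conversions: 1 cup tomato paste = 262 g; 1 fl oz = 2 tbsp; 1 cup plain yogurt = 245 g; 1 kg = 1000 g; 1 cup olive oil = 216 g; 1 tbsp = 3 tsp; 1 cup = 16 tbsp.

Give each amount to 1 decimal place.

Scaling factor: 17/5 = 3.4.
olive oil: 0.5 cup × 17/5 × 216 g/cup ÷ 1000 g/kg ≈ 0.4 kg
tomato paste: (1 tbsp + 2 tsp = 5/3 tbsp) × 17/5 ÷ 16 tbsp/cup × 262 g/cup ≈ 92.8 g
plain yogurt: 5 tbsp × 17/5 ÷ 16 tbsp/cup × 245 g/cup ≈ 260.3 g

olive oil: 0.4 kg; tomato paste: 92.8 g; plain yogurt: 260.3 g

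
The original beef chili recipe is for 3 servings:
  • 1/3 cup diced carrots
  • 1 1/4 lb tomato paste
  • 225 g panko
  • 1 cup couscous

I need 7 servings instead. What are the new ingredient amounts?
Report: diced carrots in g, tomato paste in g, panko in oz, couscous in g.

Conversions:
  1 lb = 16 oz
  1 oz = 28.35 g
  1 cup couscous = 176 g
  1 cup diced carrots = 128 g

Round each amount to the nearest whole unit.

Scaling factor: 7/3.
diced carrots: 1/3 cup × 7/3 × 128 g/cup ≈ 100 g
tomato paste: 1.25 lb × 7/3 × 16 oz/lb × 28.35 g/oz = 1323 g
panko: 225 g × 7/3 ÷ 28.35 g/oz ≈ 19 oz
couscous: 1 cup × 7/3 × 176 g/cup ≈ 411 g

diced carrots: 100 g; tomato paste: 1323 g; panko: 19 oz; couscous: 411 g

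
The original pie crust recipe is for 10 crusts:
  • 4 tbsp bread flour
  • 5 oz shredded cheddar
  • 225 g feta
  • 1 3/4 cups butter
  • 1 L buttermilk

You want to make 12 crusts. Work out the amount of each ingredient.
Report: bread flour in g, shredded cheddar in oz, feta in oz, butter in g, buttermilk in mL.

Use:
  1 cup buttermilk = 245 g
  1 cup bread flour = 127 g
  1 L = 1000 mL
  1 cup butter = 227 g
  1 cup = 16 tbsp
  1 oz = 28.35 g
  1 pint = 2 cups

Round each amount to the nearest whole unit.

Scaling factor: 12/10 = 6/5 = 1.2.
bread flour: 4 tbsp × 6/5 ÷ 16 tbsp/cup × 127 g/cup ≈ 38 g
shredded cheddar: 5 oz × 6/5 = 6 oz
feta: 225 g × 6/5 ÷ 28.35 g/oz ≈ 10 oz
butter: 1.75 cup × 6/5 × 227 g/cup ≈ 477 g
buttermilk: 1 L × 6/5 × 1000 mL/L = 1200 mL

bread flour: 38 g; shredded cheddar: 6 oz; feta: 10 oz; butter: 477 g; buttermilk: 1200 mL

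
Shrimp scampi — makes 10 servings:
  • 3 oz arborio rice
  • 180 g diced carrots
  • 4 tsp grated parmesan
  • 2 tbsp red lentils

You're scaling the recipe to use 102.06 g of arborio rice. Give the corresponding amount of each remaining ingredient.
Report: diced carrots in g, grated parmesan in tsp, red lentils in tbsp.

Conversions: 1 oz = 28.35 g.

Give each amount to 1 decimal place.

The original recipe has 85.05 g of arborio rice, so the scaling factor is 102.06 ÷ 85.05 = 6/5 = 1.2.
diced carrots: 180 g × 6/5 = 216.0 g
grated parmesan: 4 tsp × 6/5 = 4.8 tsp
red lentils: 2 tbsp × 6/5 = 2.4 tbsp

diced carrots: 216.0 g; grated parmesan: 4.8 tsp; red lentils: 2.4 tbsp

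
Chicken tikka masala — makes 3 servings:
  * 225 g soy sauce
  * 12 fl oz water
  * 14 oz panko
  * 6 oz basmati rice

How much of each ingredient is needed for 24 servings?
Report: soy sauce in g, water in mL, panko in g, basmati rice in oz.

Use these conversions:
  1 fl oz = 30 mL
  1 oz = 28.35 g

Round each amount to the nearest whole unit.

soy sauce: 1800 g; water: 2880 mL; panko: 3175 g; basmati rice: 48 oz

Scaling factor: 24/3 = 8.
soy sauce: 225 g × 8 = 1800 g
water: 12 fl oz × 8 × 30 mL/fl oz = 2880 mL
panko: 14 oz × 8 × 28.35 g/oz ≈ 3175 g
basmati rice: 6 oz × 8 = 48 oz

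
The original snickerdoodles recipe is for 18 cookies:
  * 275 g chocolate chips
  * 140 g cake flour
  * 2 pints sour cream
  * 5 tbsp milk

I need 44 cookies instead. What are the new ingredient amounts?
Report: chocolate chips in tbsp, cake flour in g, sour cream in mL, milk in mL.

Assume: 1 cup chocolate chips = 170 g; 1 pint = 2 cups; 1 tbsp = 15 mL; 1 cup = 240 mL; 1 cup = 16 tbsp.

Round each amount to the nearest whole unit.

Scaling factor: 44/18 = 22/9.
chocolate chips: 275 g × 22/9 ÷ 170 g/cup × 16 tbsp/cup ≈ 63 tbsp
cake flour: 140 g × 22/9 ≈ 342 g
sour cream: 2 pint × 22/9 × 2 cup/pint × 240 mL/cup ≈ 2347 mL
milk: 5 tbsp × 22/9 × 15 mL/tbsp ≈ 183 mL

chocolate chips: 63 tbsp; cake flour: 342 g; sour cream: 2347 mL; milk: 183 mL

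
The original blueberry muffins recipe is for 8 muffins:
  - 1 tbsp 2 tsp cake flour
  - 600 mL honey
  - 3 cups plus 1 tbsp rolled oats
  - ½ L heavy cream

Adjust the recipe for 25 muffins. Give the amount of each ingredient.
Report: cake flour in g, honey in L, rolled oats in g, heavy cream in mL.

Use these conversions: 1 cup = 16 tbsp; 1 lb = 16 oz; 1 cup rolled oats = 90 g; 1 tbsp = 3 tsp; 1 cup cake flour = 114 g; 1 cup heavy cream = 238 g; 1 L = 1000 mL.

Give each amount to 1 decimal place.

cake flour: 37.1 g; honey: 1.9 L; rolled oats: 861.3 g; heavy cream: 1562.5 mL

Scaling factor: 25/8 = 3.125.
cake flour: (1 tbsp + 2 tsp = 5/3 tbsp) × 25/8 ÷ 16 tbsp/cup × 114 g/cup ≈ 37.1 g
honey: 600 mL × 25/8 ÷ 1000 mL/L ≈ 1.9 L
rolled oats: (3 cup + 1 tbsp = 3.0625 cup) × 25/8 × 90 g/cup ≈ 861.3 g
heavy cream: 0.5 L × 25/8 × 1000 mL/L = 1562.5 mL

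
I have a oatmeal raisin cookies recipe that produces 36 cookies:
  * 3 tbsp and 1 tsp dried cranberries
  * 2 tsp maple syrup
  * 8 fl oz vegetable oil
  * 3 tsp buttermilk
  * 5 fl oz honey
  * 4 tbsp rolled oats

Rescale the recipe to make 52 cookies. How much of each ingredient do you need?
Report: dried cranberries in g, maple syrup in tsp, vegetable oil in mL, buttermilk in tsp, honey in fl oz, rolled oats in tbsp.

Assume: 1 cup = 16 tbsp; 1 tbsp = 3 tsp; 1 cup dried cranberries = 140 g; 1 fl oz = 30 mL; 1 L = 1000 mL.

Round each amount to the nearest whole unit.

Scaling factor: 52/36 = 13/9.
dried cranberries: (3 tbsp + 1 tsp = 10/3 tbsp) × 13/9 ÷ 16 tbsp/cup × 140 g/cup ≈ 42 g
maple syrup: 2 tsp × 13/9 ≈ 3 tsp
vegetable oil: 8 fl oz × 13/9 × 30 mL/fl oz ≈ 347 mL
buttermilk: 3 tsp × 13/9 ≈ 4 tsp
honey: 5 fl oz × 13/9 ≈ 7 fl oz
rolled oats: 4 tbsp × 13/9 ≈ 6 tbsp

dried cranberries: 42 g; maple syrup: 3 tsp; vegetable oil: 347 mL; buttermilk: 4 tsp; honey: 7 fl oz; rolled oats: 6 tbsp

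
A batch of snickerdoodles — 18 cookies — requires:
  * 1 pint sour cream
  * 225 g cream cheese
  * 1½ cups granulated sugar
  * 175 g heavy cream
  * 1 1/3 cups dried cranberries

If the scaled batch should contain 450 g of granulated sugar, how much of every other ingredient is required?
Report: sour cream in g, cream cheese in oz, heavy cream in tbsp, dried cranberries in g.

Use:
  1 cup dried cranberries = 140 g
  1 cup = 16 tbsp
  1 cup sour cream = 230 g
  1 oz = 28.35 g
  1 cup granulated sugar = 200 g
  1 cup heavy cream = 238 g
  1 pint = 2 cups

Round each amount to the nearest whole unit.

sour cream: 690 g; cream cheese: 12 oz; heavy cream: 18 tbsp; dried cranberries: 280 g

The original recipe has 300 g of granulated sugar, so the scaling factor is 450 ÷ 300 = 3/2 = 1.5.
sour cream: 1 pint × 3/2 × 2 cup/pint × 230 g/cup = 690 g
cream cheese: 225 g × 3/2 ÷ 28.35 g/oz ≈ 12 oz
heavy cream: 175 g × 3/2 ÷ 238 g/cup × 16 tbsp/cup ≈ 18 tbsp
dried cranberries: 4/3 cup × 3/2 × 140 g/cup = 280 g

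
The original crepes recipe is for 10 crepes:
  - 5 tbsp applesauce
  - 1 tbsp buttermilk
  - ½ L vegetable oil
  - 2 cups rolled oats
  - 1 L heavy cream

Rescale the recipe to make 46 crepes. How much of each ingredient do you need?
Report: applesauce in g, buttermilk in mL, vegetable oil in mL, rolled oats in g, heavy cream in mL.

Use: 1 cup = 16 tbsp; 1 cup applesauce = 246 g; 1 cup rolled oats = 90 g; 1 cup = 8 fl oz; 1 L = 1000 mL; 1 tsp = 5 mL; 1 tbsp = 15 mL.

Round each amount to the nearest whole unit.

Scaling factor: 46/10 = 23/5 = 4.6.
applesauce: 5 tbsp × 23/5 ÷ 16 tbsp/cup × 246 g/cup ≈ 354 g
buttermilk: 1 tbsp × 23/5 × 15 mL/tbsp = 69 mL
vegetable oil: 0.5 L × 23/5 × 1000 mL/L = 2300 mL
rolled oats: 2 cup × 23/5 × 90 g/cup = 828 g
heavy cream: 1 L × 23/5 × 1000 mL/L = 4600 mL

applesauce: 354 g; buttermilk: 69 mL; vegetable oil: 2300 mL; rolled oats: 828 g; heavy cream: 4600 mL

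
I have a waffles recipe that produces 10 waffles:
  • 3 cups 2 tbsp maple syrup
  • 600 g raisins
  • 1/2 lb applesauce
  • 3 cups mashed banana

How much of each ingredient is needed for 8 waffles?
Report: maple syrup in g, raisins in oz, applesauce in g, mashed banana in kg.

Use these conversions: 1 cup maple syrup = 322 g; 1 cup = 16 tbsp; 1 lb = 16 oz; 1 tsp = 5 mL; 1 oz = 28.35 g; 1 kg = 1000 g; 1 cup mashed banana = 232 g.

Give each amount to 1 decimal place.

Scaling factor: 8/10 = 4/5 = 0.8.
maple syrup: (3 cup + 2 tbsp = 3.125 cup) × 4/5 × 322 g/cup = 805.0 g
raisins: 600 g × 4/5 ÷ 28.35 g/oz ≈ 16.9 oz
applesauce: 0.5 lb × 4/5 × 16 oz/lb × 28.35 g/oz ≈ 181.4 g
mashed banana: 3 cup × 4/5 × 232 g/cup ÷ 1000 g/kg ≈ 0.6 kg

maple syrup: 805.0 g; raisins: 16.9 oz; applesauce: 181.4 g; mashed banana: 0.6 kg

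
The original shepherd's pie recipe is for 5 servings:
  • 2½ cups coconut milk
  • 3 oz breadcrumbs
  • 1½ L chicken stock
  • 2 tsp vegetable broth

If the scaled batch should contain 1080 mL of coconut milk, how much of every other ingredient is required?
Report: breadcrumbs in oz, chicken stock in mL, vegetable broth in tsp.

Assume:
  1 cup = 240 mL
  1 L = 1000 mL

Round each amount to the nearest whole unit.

The original recipe has 600 mL of coconut milk, so the scaling factor is 1080 ÷ 600 = 9/5 = 1.8.
breadcrumbs: 3 oz × 9/5 ≈ 5 oz
chicken stock: 1.5 L × 9/5 × 1000 mL/L = 2700 mL
vegetable broth: 2 tsp × 9/5 ≈ 4 tsp

breadcrumbs: 5 oz; chicken stock: 2700 mL; vegetable broth: 4 tsp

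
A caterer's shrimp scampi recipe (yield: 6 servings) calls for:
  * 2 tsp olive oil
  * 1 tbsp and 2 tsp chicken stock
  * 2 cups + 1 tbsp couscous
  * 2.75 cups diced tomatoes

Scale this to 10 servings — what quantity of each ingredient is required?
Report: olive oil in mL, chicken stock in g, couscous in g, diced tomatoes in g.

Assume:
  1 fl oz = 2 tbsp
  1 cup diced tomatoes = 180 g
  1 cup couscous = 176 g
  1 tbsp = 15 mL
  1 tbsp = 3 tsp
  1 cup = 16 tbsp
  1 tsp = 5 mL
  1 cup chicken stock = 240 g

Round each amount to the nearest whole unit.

Scaling factor: 10/6 = 5/3.
olive oil: 2 tsp × 5/3 × 5 mL/tsp ≈ 17 mL
chicken stock: (1 tbsp + 2 tsp = 5/3 tbsp) × 5/3 ÷ 16 tbsp/cup × 240 g/cup ≈ 42 g
couscous: (2 cup + 1 tbsp = 2.0625 cup) × 5/3 × 176 g/cup = 605 g
diced tomatoes: 2.75 cup × 5/3 × 180 g/cup = 825 g

olive oil: 17 mL; chicken stock: 42 g; couscous: 605 g; diced tomatoes: 825 g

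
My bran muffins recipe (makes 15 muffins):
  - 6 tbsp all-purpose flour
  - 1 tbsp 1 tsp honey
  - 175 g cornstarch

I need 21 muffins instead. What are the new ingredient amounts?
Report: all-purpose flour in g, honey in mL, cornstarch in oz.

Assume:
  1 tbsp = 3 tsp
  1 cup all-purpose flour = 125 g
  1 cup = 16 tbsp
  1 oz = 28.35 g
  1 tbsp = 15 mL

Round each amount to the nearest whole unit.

all-purpose flour: 66 g; honey: 28 mL; cornstarch: 9 oz

Scaling factor: 21/15 = 7/5 = 1.4.
all-purpose flour: 6 tbsp × 7/5 ÷ 16 tbsp/cup × 125 g/cup ≈ 66 g
honey: (1 tbsp + 1 tsp = 4/3 tbsp) × 7/5 × 15 mL/tbsp = 28 mL
cornstarch: 175 g × 7/5 ÷ 28.35 g/oz ≈ 9 oz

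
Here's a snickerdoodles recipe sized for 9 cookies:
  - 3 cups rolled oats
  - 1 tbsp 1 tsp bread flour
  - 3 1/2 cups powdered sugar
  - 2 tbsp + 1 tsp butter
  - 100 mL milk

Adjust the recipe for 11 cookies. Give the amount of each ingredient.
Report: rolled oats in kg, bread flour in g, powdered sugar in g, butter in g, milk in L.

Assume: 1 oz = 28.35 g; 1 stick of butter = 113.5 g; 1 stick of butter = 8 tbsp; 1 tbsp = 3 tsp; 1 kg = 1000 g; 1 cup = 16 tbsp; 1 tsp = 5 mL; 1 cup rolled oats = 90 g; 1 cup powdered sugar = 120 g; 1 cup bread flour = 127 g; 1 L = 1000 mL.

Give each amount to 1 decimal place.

Scaling factor: 11/9.
rolled oats: 3 cup × 11/9 × 90 g/cup ÷ 1000 g/kg ≈ 0.3 kg
bread flour: (1 tbsp + 1 tsp = 4/3 tbsp) × 11/9 ÷ 16 tbsp/cup × 127 g/cup ≈ 12.9 g
powdered sugar: 3.5 cup × 11/9 × 120 g/cup ≈ 513.3 g
butter: (2 tbsp + 1 tsp = 7/3 tbsp) × 11/9 ÷ 8 tbsp/stick × 113.5 g/stick ≈ 40.5 g
milk: 100 mL × 11/9 ÷ 1000 mL/L ≈ 0.1 L

rolled oats: 0.3 kg; bread flour: 12.9 g; powdered sugar: 513.3 g; butter: 40.5 g; milk: 0.1 L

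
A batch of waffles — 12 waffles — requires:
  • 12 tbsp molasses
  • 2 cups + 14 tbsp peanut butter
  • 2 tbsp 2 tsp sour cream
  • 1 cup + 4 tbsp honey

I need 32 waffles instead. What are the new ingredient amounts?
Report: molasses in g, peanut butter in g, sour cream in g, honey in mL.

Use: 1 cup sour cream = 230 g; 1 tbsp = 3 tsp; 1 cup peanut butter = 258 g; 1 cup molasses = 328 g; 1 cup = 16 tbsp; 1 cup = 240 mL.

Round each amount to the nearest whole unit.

Scaling factor: 32/12 = 8/3.
molasses: 12 tbsp × 8/3 ÷ 16 tbsp/cup × 328 g/cup = 656 g
peanut butter: (2 cup + 14 tbsp = 2.875 cup) × 8/3 × 258 g/cup = 1978 g
sour cream: (2 tbsp + 2 tsp = 8/3 tbsp) × 8/3 ÷ 16 tbsp/cup × 230 g/cup ≈ 102 g
honey: (1 cup + 4 tbsp = 1.25 cup) × 8/3 × 240 mL/cup = 800 mL

molasses: 656 g; peanut butter: 1978 g; sour cream: 102 g; honey: 800 mL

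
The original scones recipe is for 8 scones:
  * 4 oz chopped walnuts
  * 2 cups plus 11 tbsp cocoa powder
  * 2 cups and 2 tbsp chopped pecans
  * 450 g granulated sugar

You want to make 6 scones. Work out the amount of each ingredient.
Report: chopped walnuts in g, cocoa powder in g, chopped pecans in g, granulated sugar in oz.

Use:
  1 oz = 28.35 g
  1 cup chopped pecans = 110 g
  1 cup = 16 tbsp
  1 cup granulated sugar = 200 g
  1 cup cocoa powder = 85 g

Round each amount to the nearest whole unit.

chopped walnuts: 85 g; cocoa powder: 171 g; chopped pecans: 175 g; granulated sugar: 12 oz

Scaling factor: 6/8 = 3/4 = 0.75.
chopped walnuts: 4 oz × 3/4 × 28.35 g/oz ≈ 85 g
cocoa powder: (2 cup + 11 tbsp = 2.6875 cup) × 3/4 × 85 g/cup ≈ 171 g
chopped pecans: (2 cup + 2 tbsp = 2.125 cup) × 3/4 × 110 g/cup ≈ 175 g
granulated sugar: 450 g × 3/4 ÷ 28.35 g/oz ≈ 12 oz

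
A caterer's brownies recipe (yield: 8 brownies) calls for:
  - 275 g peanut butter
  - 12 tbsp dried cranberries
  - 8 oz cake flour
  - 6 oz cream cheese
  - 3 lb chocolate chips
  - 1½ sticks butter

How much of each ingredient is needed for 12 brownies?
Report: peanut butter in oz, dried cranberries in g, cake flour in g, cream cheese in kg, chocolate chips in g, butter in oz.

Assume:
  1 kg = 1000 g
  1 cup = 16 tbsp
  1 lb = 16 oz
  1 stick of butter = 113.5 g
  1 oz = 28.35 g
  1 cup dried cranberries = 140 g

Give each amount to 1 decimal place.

Scaling factor: 12/8 = 3/2 = 1.5.
peanut butter: 275 g × 3/2 ÷ 28.35 g/oz ≈ 14.6 oz
dried cranberries: 12 tbsp × 3/2 ÷ 16 tbsp/cup × 140 g/cup = 157.5 g
cake flour: 8 oz × 3/2 × 28.35 g/oz = 340.2 g
cream cheese: 6 oz × 3/2 × 28.35 g/oz ÷ 1000 g/kg ≈ 0.3 kg
chocolate chips: 3 lb × 3/2 × 16 oz/lb × 28.35 g/oz = 2041.2 g
butter: 1.5 stick × 3/2 × 113.5 g/stick ÷ 28.35 g/oz ≈ 9.0 oz

peanut butter: 14.6 oz; dried cranberries: 157.5 g; cake flour: 340.2 g; cream cheese: 0.3 kg; chocolate chips: 2041.2 g; butter: 9.0 oz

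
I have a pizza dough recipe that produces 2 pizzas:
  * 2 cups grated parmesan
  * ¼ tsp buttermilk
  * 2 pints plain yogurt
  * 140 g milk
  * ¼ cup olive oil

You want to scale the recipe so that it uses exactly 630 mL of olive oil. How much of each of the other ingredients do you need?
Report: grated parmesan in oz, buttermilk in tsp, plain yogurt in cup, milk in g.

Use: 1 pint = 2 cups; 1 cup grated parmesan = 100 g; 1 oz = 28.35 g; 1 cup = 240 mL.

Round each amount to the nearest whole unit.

grated parmesan: 74 oz; buttermilk: 3 tsp; plain yogurt: 42 cup; milk: 1470 g

The original recipe has 60 mL of olive oil, so the scaling factor is 630 ÷ 60 = 21/2 = 10.5.
grated parmesan: 2 cup × 21/2 × 100 g/cup ÷ 28.35 g/oz ≈ 74 oz
buttermilk: 0.25 tsp × 21/2 ≈ 3 tsp
plain yogurt: 2 pint × 21/2 × 2 cup/pint = 42 cup
milk: 140 g × 21/2 = 1470 g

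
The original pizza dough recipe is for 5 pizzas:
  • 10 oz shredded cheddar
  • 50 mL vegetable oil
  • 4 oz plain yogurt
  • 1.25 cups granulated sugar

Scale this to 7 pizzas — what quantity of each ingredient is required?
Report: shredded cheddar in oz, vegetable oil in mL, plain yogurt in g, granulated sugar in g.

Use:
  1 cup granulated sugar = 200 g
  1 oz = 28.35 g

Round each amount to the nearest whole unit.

shredded cheddar: 14 oz; vegetable oil: 70 mL; plain yogurt: 159 g; granulated sugar: 350 g

Scaling factor: 7/5 = 1.4.
shredded cheddar: 10 oz × 7/5 = 14 oz
vegetable oil: 50 mL × 7/5 = 70 mL
plain yogurt: 4 oz × 7/5 × 28.35 g/oz ≈ 159 g
granulated sugar: 1.25 cup × 7/5 × 200 g/cup = 350 g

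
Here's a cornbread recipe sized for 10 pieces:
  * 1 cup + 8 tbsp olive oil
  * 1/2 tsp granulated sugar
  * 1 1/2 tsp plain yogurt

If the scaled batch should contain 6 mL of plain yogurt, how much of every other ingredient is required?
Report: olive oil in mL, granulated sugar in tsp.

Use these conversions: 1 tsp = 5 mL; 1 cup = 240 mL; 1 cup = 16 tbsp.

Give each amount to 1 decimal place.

olive oil: 288.0 mL; granulated sugar: 0.4 tsp

The original recipe has 7.5 mL of plain yogurt, so the scaling factor is 6 ÷ 7.5 = 4/5 = 0.8.
olive oil: (1 cup + 8 tbsp = 1.5 cup) × 4/5 × 240 mL/cup = 288.0 mL
granulated sugar: 0.5 tsp × 4/5 = 0.4 tsp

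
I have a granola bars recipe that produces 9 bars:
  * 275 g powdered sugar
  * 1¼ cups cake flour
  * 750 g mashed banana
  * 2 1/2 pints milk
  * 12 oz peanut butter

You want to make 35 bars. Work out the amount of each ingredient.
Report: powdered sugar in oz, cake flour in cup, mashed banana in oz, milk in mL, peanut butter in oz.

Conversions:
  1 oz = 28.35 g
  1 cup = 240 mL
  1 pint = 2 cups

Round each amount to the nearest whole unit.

powdered sugar: 38 oz; cake flour: 5 cup; mashed banana: 103 oz; milk: 4667 mL; peanut butter: 47 oz

Scaling factor: 35/9.
powdered sugar: 275 g × 35/9 ÷ 28.35 g/oz ≈ 38 oz
cake flour: 1.25 cup × 35/9 ≈ 5 cup
mashed banana: 750 g × 35/9 ÷ 28.35 g/oz ≈ 103 oz
milk: 2.5 pint × 35/9 × 2 cup/pint × 240 mL/cup ≈ 4667 mL
peanut butter: 12 oz × 35/9 ≈ 47 oz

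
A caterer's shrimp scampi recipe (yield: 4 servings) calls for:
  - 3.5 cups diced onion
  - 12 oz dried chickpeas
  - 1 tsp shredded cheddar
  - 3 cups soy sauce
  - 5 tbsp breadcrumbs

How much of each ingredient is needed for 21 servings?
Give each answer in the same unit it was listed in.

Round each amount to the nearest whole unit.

diced onion: 18 cup; dried chickpeas: 63 oz; shredded cheddar: 5 tsp; soy sauce: 16 cup; breadcrumbs: 26 tbsp

Scaling factor: 21/4 = 5.25.
diced onion: 3.5 cup × 21/4 ≈ 18 cup
dried chickpeas: 12 oz × 21/4 = 63 oz
shredded cheddar: 1 tsp × 21/4 ≈ 5 tsp
soy sauce: 3 cup × 21/4 ≈ 16 cup
breadcrumbs: 5 tbsp × 21/4 ≈ 26 tbsp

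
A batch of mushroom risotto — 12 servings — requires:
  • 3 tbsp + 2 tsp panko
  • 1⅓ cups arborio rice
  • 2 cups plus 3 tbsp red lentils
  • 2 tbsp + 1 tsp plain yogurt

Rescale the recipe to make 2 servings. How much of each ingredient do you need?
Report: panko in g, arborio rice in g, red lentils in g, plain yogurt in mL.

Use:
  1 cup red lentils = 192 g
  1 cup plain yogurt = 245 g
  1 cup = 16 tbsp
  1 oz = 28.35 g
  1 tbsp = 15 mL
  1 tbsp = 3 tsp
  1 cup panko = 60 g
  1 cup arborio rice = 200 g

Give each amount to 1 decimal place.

Scaling factor: 2/12 = 1/6.
panko: (3 tbsp + 2 tsp = 11/3 tbsp) × 1/6 ÷ 16 tbsp/cup × 60 g/cup ≈ 2.3 g
arborio rice: 4/3 cup × 1/6 × 200 g/cup ≈ 44.4 g
red lentils: (2 cup + 3 tbsp = 2.1875 cup) × 1/6 × 192 g/cup = 70.0 g
plain yogurt: (2 tbsp + 1 tsp = 7/3 tbsp) × 1/6 × 15 mL/tbsp ≈ 5.8 mL

panko: 2.3 g; arborio rice: 44.4 g; red lentils: 70.0 g; plain yogurt: 5.8 mL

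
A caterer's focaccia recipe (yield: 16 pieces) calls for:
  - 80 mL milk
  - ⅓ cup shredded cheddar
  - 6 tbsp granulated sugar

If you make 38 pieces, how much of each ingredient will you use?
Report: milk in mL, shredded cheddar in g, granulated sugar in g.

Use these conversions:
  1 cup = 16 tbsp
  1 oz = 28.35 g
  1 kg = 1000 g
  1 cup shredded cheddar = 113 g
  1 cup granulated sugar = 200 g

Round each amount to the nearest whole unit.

Scaling factor: 38/16 = 19/8 = 2.375.
milk: 80 mL × 19/8 = 190 mL
shredded cheddar: 1/3 cup × 19/8 × 113 g/cup ≈ 89 g
granulated sugar: 6 tbsp × 19/8 ÷ 16 tbsp/cup × 200 g/cup ≈ 178 g

milk: 190 mL; shredded cheddar: 89 g; granulated sugar: 178 g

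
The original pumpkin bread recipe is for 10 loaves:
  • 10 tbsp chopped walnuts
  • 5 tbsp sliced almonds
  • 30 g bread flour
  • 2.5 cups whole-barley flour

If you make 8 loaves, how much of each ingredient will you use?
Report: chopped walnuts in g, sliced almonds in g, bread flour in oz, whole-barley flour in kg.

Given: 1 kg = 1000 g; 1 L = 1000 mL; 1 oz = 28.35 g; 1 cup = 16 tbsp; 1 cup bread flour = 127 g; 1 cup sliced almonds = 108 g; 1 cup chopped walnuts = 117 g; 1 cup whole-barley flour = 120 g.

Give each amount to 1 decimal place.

Scaling factor: 8/10 = 4/5 = 0.8.
chopped walnuts: 10 tbsp × 4/5 ÷ 16 tbsp/cup × 117 g/cup = 58.5 g
sliced almonds: 5 tbsp × 4/5 ÷ 16 tbsp/cup × 108 g/cup = 27.0 g
bread flour: 30 g × 4/5 ÷ 28.35 g/oz ≈ 0.8 oz
whole-barley flour: 2.5 cup × 4/5 × 120 g/cup ÷ 1000 g/kg ≈ 0.2 kg

chopped walnuts: 58.5 g; sliced almonds: 27.0 g; bread flour: 0.8 oz; whole-barley flour: 0.2 kg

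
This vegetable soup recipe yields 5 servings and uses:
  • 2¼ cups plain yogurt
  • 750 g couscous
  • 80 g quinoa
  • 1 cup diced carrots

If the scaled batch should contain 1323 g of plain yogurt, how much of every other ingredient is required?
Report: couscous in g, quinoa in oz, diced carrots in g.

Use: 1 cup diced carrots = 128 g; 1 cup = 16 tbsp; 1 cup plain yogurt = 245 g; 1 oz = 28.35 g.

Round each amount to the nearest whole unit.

couscous: 1800 g; quinoa: 7 oz; diced carrots: 307 g

The original recipe has 551.25 g of plain yogurt, so the scaling factor is 1323 ÷ 551.25 = 12/5 = 2.4.
couscous: 750 g × 12/5 = 1800 g
quinoa: 80 g × 12/5 ÷ 28.35 g/oz ≈ 7 oz
diced carrots: 1 cup × 12/5 × 128 g/cup ≈ 307 g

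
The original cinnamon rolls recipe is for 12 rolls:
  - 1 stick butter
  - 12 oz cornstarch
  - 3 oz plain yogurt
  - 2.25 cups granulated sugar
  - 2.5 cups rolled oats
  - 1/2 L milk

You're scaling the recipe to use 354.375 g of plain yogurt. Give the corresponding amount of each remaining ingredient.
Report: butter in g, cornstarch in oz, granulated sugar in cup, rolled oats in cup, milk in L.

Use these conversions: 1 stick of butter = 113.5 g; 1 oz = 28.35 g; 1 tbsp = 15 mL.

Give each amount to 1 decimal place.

The original recipe has 85.05 g of plain yogurt, so the scaling factor is 354.375 ÷ 85.05 = 25/6.
butter: 1 stick × 25/6 × 113.5 g/stick ≈ 472.9 g
cornstarch: 12 oz × 25/6 = 50.0 oz
granulated sugar: 2.25 cup × 25/6 ≈ 9.4 cup
rolled oats: 2.5 cup × 25/6 ≈ 10.4 cup
milk: 0.5 L × 25/6 ≈ 2.1 L

butter: 472.9 g; cornstarch: 50.0 oz; granulated sugar: 9.4 cup; rolled oats: 10.4 cup; milk: 2.1 L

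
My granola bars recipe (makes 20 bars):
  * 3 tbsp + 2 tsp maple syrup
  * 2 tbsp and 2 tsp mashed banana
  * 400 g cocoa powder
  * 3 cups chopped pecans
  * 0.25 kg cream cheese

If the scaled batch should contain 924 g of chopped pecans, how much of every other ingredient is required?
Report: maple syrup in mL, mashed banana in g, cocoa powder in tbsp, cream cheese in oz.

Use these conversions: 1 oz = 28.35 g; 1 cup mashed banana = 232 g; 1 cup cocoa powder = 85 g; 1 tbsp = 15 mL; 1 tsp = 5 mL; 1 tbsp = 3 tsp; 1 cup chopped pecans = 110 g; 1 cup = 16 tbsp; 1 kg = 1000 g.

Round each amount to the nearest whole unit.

The original recipe has 330 g of chopped pecans, so the scaling factor is 924 ÷ 330 = 14/5 = 2.8.
maple syrup: (3 tbsp + 2 tsp = 11/3 tbsp) × 14/5 × 15 mL/tbsp = 154 mL
mashed banana: (2 tbsp + 2 tsp = 8/3 tbsp) × 14/5 ÷ 16 tbsp/cup × 232 g/cup ≈ 108 g
cocoa powder: 400 g × 14/5 ÷ 85 g/cup × 16 tbsp/cup ≈ 211 tbsp
cream cheese: 0.25 kg × 14/5 × 1000 g/kg ÷ 28.35 g/oz ≈ 25 oz

maple syrup: 154 mL; mashed banana: 108 g; cocoa powder: 211 tbsp; cream cheese: 25 oz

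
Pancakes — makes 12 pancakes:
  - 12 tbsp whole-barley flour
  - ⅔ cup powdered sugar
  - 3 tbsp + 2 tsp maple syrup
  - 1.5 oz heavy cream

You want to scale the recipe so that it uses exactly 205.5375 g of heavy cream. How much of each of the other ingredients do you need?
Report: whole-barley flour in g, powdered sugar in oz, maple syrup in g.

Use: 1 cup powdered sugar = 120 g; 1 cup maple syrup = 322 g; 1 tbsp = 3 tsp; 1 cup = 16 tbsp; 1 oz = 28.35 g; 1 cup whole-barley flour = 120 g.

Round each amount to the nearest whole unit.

whole-barley flour: 435 g; powdered sugar: 14 oz; maple syrup: 357 g

The original recipe has 42.525 g of heavy cream, so the scaling factor is 205.5375 ÷ 42.525 = 29/6.
whole-barley flour: 12 tbsp × 29/6 ÷ 16 tbsp/cup × 120 g/cup = 435 g
powdered sugar: 2/3 cup × 29/6 × 120 g/cup ÷ 28.35 g/oz ≈ 14 oz
maple syrup: (3 tbsp + 2 tsp = 11/3 tbsp) × 29/6 ÷ 16 tbsp/cup × 322 g/cup ≈ 357 g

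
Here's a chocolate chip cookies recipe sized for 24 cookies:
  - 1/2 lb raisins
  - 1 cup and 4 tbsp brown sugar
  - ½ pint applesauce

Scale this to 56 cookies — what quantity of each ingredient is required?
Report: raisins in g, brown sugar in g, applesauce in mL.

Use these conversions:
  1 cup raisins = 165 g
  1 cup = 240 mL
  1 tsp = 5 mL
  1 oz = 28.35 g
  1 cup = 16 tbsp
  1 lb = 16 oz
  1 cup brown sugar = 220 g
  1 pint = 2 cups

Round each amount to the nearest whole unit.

Scaling factor: 56/24 = 7/3.
raisins: 0.5 lb × 7/3 × 16 oz/lb × 28.35 g/oz ≈ 529 g
brown sugar: (1 cup + 4 tbsp = 1.25 cup) × 7/3 × 220 g/cup ≈ 642 g
applesauce: 0.5 pint × 7/3 × 2 cup/pint × 240 mL/cup = 560 mL

raisins: 529 g; brown sugar: 642 g; applesauce: 560 mL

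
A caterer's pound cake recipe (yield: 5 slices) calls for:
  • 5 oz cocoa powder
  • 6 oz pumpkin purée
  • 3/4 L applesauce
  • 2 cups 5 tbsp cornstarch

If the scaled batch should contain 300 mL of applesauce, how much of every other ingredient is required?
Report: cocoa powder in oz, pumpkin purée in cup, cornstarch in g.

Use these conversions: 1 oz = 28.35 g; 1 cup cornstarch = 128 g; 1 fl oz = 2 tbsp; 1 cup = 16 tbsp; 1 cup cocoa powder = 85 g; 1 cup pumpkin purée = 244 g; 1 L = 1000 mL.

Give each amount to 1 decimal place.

The original recipe has 750 mL of applesauce, so the scaling factor is 300 ÷ 750 = 2/5 = 0.4.
cocoa powder: 5 oz × 2/5 = 2.0 oz
pumpkin purée: 6 oz × 2/5 × 28.35 g/oz ÷ 244 g/cup ≈ 0.3 cup
cornstarch: (2 cup + 5 tbsp = 2.3125 cup) × 2/5 × 128 g/cup = 118.4 g

cocoa powder: 2.0 oz; pumpkin purée: 0.3 cup; cornstarch: 118.4 g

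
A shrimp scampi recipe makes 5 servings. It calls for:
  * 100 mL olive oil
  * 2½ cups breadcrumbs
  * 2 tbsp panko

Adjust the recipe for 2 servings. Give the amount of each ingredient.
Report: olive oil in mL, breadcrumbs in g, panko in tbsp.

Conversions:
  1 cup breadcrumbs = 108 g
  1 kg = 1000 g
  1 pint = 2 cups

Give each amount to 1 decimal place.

Scaling factor: 2/5 = 0.4.
olive oil: 100 mL × 2/5 = 40.0 mL
breadcrumbs: 2.5 cup × 2/5 × 108 g/cup = 108.0 g
panko: 2 tbsp × 2/5 = 0.8 tbsp

olive oil: 40.0 mL; breadcrumbs: 108.0 g; panko: 0.8 tbsp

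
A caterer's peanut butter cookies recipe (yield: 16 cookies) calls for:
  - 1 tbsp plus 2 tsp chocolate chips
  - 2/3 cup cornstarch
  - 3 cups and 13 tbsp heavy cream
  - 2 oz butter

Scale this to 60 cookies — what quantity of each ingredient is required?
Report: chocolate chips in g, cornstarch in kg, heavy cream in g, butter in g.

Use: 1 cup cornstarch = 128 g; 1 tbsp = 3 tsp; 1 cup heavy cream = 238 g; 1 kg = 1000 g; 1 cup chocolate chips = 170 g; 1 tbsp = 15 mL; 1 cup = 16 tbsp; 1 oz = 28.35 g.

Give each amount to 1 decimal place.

chocolate chips: 66.4 g; cornstarch: 0.3 kg; heavy cream: 3402.7 g; butter: 212.6 g

Scaling factor: 60/16 = 15/4 = 3.75.
chocolate chips: (1 tbsp + 2 tsp = 5/3 tbsp) × 15/4 ÷ 16 tbsp/cup × 170 g/cup ≈ 66.4 g
cornstarch: 2/3 cup × 15/4 × 128 g/cup ÷ 1000 g/kg ≈ 0.3 kg
heavy cream: (3 cup + 13 tbsp = 3.8125 cup) × 15/4 × 238 g/cup ≈ 3402.7 g
butter: 2 oz × 15/4 × 28.35 g/oz ≈ 212.6 g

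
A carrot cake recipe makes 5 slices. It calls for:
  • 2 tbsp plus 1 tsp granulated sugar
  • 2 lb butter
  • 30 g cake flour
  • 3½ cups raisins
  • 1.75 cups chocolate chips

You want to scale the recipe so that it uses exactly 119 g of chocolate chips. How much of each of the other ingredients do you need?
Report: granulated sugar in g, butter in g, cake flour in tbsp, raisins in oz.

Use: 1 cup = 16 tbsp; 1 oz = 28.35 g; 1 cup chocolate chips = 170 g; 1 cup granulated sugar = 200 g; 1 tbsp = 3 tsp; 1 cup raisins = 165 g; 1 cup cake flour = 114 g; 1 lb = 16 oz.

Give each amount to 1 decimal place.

The original recipe has 297.5 g of chocolate chips, so the scaling factor is 119 ÷ 297.5 = 2/5 = 0.4.
granulated sugar: (2 tbsp + 1 tsp = 7/3 tbsp) × 2/5 ÷ 16 tbsp/cup × 200 g/cup ≈ 11.7 g
butter: 2 lb × 2/5 × 16 oz/lb × 28.35 g/oz ≈ 362.9 g
cake flour: 30 g × 2/5 ÷ 114 g/cup × 16 tbsp/cup ≈ 1.7 tbsp
raisins: 3.5 cup × 2/5 × 165 g/cup ÷ 28.35 g/oz ≈ 8.1 oz

granulated sugar: 11.7 g; butter: 362.9 g; cake flour: 1.7 tbsp; raisins: 8.1 oz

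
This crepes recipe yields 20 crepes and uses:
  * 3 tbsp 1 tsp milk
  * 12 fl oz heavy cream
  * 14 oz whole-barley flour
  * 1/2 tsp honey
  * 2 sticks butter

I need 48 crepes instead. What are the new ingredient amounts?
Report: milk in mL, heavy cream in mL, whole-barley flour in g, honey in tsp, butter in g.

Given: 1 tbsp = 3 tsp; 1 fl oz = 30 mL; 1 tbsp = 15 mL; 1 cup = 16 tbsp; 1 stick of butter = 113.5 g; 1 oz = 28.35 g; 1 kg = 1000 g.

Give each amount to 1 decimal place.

milk: 120.0 mL; heavy cream: 864.0 mL; whole-barley flour: 952.6 g; honey: 1.2 tsp; butter: 544.8 g

Scaling factor: 48/20 = 12/5 = 2.4.
milk: (3 tbsp + 1 tsp = 10/3 tbsp) × 12/5 × 15 mL/tbsp = 120.0 mL
heavy cream: 12 fl oz × 12/5 × 30 mL/fl oz = 864.0 mL
whole-barley flour: 14 oz × 12/5 × 28.35 g/oz ≈ 952.6 g
honey: 0.5 tsp × 12/5 = 1.2 tsp
butter: 2 stick × 12/5 × 113.5 g/stick = 544.8 g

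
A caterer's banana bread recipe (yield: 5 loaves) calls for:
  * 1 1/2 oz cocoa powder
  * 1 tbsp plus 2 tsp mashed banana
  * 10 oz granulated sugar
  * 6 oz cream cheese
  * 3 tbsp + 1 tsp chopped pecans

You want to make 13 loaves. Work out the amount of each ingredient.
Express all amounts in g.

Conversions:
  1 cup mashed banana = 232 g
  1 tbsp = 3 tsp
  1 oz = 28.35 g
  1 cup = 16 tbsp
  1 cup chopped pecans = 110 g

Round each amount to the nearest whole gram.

Scaling factor: 13/5 = 2.6.
cocoa powder: 1.5 oz × 13/5 × 28.35 g/oz ≈ 111 g
mashed banana: (1 tbsp + 2 tsp = 5/3 tbsp) × 13/5 ÷ 16 tbsp/cup × 232 g/cup ≈ 63 g
granulated sugar: 10 oz × 13/5 × 28.35 g/oz ≈ 737 g
cream cheese: 6 oz × 13/5 × 28.35 g/oz ≈ 442 g
chopped pecans: (3 tbsp + 1 tsp = 10/3 tbsp) × 13/5 ÷ 16 tbsp/cup × 110 g/cup ≈ 60 g

cocoa powder: 111 g; mashed banana: 63 g; granulated sugar: 737 g; cream cheese: 442 g; chopped pecans: 60 g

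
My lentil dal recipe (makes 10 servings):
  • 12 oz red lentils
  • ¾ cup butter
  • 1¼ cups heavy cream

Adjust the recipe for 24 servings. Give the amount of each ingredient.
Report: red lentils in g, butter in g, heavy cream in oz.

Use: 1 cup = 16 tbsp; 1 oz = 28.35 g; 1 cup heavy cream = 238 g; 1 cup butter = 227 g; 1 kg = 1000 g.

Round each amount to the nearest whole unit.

red lentils: 816 g; butter: 409 g; heavy cream: 25 oz

Scaling factor: 24/10 = 12/5 = 2.4.
red lentils: 12 oz × 12/5 × 28.35 g/oz ≈ 816 g
butter: 0.75 cup × 12/5 × 227 g/cup ≈ 409 g
heavy cream: 1.25 cup × 12/5 × 238 g/cup ÷ 28.35 g/oz ≈ 25 oz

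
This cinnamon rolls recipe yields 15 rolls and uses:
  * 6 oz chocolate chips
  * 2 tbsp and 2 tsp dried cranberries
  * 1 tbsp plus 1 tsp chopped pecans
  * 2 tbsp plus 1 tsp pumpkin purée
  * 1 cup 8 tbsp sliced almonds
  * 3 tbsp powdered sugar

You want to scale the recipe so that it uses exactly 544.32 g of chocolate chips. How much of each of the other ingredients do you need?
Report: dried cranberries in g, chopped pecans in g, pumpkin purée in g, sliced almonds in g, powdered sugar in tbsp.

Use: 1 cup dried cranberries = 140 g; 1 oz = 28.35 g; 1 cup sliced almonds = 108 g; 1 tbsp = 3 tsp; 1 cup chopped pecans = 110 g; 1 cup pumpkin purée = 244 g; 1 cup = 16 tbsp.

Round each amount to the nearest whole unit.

dried cranberries: 75 g; chopped pecans: 29 g; pumpkin purée: 114 g; sliced almonds: 518 g; powdered sugar: 10 tbsp

The original recipe has 170.1 g of chocolate chips, so the scaling factor is 544.32 ÷ 170.1 = 16/5 = 3.2.
dried cranberries: (2 tbsp + 2 tsp = 8/3 tbsp) × 16/5 ÷ 16 tbsp/cup × 140 g/cup ≈ 75 g
chopped pecans: (1 tbsp + 1 tsp = 4/3 tbsp) × 16/5 ÷ 16 tbsp/cup × 110 g/cup ≈ 29 g
pumpkin purée: (2 tbsp + 1 tsp = 7/3 tbsp) × 16/5 ÷ 16 tbsp/cup × 244 g/cup ≈ 114 g
sliced almonds: (1 cup + 8 tbsp = 1.5 cup) × 16/5 × 108 g/cup ≈ 518 g
powdered sugar: 3 tbsp × 16/5 ≈ 10 tbsp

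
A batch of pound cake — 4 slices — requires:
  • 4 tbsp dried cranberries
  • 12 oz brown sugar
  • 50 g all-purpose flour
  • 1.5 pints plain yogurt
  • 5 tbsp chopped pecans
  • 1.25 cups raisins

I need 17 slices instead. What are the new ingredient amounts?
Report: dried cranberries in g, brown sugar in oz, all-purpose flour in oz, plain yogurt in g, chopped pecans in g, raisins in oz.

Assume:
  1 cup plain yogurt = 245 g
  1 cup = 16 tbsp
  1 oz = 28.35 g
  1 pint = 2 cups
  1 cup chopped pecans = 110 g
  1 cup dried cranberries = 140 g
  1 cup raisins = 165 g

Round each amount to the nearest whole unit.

dried cranberries: 149 g; brown sugar: 51 oz; all-purpose flour: 7 oz; plain yogurt: 3124 g; chopped pecans: 146 g; raisins: 31 oz

Scaling factor: 17/4 = 4.25.
dried cranberries: 4 tbsp × 17/4 ÷ 16 tbsp/cup × 140 g/cup ≈ 149 g
brown sugar: 12 oz × 17/4 = 51 oz
all-purpose flour: 50 g × 17/4 ÷ 28.35 g/oz ≈ 7 oz
plain yogurt: 1.5 pint × 17/4 × 2 cup/pint × 245 g/cup ≈ 3124 g
chopped pecans: 5 tbsp × 17/4 ÷ 16 tbsp/cup × 110 g/cup ≈ 146 g
raisins: 1.25 cup × 17/4 × 165 g/cup ÷ 28.35 g/oz ≈ 31 oz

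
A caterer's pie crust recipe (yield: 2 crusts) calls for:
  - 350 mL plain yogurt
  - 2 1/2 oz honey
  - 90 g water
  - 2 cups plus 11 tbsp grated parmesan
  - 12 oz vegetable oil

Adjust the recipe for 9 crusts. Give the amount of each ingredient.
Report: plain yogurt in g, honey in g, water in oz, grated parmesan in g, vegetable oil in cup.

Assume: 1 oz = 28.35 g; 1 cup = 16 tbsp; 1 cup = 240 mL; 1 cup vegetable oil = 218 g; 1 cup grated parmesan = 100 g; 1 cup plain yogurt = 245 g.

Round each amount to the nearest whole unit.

Scaling factor: 9/2 = 4.5.
plain yogurt: 350 mL × 9/2 ÷ 240 mL/cup × 245 g/cup ≈ 1608 g
honey: 2.5 oz × 9/2 × 28.35 g/oz ≈ 319 g
water: 90 g × 9/2 ÷ 28.35 g/oz ≈ 14 oz
grated parmesan: (2 cup + 11 tbsp = 2.6875 cup) × 9/2 × 100 g/cup ≈ 1209 g
vegetable oil: 12 oz × 9/2 × 28.35 g/oz ÷ 218 g/cup ≈ 7 cup

plain yogurt: 1608 g; honey: 319 g; water: 14 oz; grated parmesan: 1209 g; vegetable oil: 7 cup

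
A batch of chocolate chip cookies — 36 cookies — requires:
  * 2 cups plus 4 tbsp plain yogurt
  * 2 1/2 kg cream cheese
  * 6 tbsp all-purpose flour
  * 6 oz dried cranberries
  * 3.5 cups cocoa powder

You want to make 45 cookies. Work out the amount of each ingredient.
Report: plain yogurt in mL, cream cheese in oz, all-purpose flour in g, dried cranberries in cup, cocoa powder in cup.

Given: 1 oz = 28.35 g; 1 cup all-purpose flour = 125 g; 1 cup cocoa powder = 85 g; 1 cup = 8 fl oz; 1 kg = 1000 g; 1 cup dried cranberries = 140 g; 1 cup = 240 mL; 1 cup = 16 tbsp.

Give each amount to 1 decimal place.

plain yogurt: 675.0 mL; cream cheese: 110.2 oz; all-purpose flour: 58.6 g; dried cranberries: 1.5 cup; cocoa powder: 4.4 cup

Scaling factor: 45/36 = 5/4 = 1.25.
plain yogurt: (2 cup + 4 tbsp = 2.25 cup) × 5/4 × 240 mL/cup = 675.0 mL
cream cheese: 2.5 kg × 5/4 × 1000 g/kg ÷ 28.35 g/oz ≈ 110.2 oz
all-purpose flour: 6 tbsp × 5/4 ÷ 16 tbsp/cup × 125 g/cup ≈ 58.6 g
dried cranberries: 6 oz × 5/4 × 28.35 g/oz ÷ 140 g/cup ≈ 1.5 cup
cocoa powder: 3.5 cup × 5/4 ≈ 4.4 cup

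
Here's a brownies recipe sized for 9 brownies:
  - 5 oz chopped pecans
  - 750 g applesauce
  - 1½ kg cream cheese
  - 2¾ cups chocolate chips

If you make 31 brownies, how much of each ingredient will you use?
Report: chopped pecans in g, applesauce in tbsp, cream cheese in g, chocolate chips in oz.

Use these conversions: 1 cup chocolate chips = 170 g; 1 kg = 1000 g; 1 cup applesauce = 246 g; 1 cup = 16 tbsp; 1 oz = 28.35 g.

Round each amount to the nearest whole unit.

chopped pecans: 488 g; applesauce: 168 tbsp; cream cheese: 5167 g; chocolate chips: 57 oz

Scaling factor: 31/9.
chopped pecans: 5 oz × 31/9 × 28.35 g/oz ≈ 488 g
applesauce: 750 g × 31/9 ÷ 246 g/cup × 16 tbsp/cup ≈ 168 tbsp
cream cheese: 1.5 kg × 31/9 × 1000 g/kg ≈ 5167 g
chocolate chips: 2.75 cup × 31/9 × 170 g/cup ÷ 28.35 g/oz ≈ 57 oz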